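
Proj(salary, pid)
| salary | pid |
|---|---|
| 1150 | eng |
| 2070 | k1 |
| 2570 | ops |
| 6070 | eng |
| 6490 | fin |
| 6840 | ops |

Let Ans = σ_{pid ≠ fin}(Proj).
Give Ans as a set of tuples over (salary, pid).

{(1150, eng), (2070, k1), (2570, ops), (6070, eng), (6840, ops)}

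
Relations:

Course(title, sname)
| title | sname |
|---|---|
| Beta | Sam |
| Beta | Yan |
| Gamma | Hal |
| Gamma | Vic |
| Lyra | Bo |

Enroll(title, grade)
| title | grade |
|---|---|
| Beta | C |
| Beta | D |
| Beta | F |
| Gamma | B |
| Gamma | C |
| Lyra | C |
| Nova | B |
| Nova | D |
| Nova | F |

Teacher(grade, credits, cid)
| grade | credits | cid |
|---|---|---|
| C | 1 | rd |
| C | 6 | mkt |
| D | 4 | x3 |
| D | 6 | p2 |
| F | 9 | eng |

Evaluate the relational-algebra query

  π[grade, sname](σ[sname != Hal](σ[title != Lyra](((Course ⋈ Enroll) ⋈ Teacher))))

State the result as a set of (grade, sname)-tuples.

{(C, Sam), (C, Vic), (C, Yan), (D, Sam), (D, Yan), (F, Sam), (F, Yan)}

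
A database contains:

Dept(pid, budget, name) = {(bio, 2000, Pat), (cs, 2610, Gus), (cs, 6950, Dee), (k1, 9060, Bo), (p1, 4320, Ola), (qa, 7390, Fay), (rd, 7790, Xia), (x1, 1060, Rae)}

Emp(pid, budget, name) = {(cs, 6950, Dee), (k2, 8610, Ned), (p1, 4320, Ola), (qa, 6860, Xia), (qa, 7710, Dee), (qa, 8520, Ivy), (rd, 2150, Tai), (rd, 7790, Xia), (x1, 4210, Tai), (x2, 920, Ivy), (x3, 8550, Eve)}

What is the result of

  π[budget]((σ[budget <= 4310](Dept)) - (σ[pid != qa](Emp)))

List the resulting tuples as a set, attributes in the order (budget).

Filtering on budget <= 4310 leaves {(bio, 2000, Pat), (cs, 2610, Gus), (x1, 1060, Rae)}.
Filtering on pid != qa leaves {(cs, 6950, Dee), (k2, 8610, Ned), (p1, 4320, Ola), (rd, 2150, Tai), (rd, 7790, Xia), (x1, 4210, Tai), (x2, 920, Ivy), (x3, 8550, Eve)}.
Set difference of the two operands is {(bio, 2000, Pat), (cs, 2610, Gus), (x1, 1060, Rae)}.
π_{budget} gives {1060, 2000, 2610}.

{1060, 2000, 2610}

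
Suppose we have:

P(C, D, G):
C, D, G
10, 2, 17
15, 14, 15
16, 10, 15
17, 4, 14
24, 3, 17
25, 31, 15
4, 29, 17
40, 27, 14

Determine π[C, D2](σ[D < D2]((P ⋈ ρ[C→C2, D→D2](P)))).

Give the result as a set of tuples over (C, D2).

ρ[C→C2, D→D2]: schema becomes (C2, D2, G); tuples unchanged.
P ⋈ ρ[C→C2, D→D2](P) (natural join on G): {(10, 2, 17, 10, 2), (10, 2, 17, 24, 3), (10, 2, 17, 4, 29), (15, 14, 15, 15, 14), (15, 14, 15, 16, 10), (15, 14, 15, 25, 31), (16, 10, 15, 15, 14), (16, 10, 15, 16, 10), (16, 10, 15, 25, 31), (17, 4, 14, 17, 4), (17, 4, 14, 40, 27), (24, 3, 17, 10, 2), (24, 3, 17, 24, 3), (24, 3, 17, 4, 29), (25, 31, 15, 15, 14), (25, 31, 15, 16, 10), (25, 31, 15, 25, 31), (4, 29, 17, 10, 2), (4, 29, 17, 24, 3), (4, 29, 17, 4, 29), (40, 27, 14, 17, 4), (40, 27, 14, 40, 27)}
Filtering on D < D2 leaves {(10, 2, 17, 24, 3), (10, 2, 17, 4, 29), (15, 14, 15, 25, 31), (16, 10, 15, 15, 14), (16, 10, 15, 25, 31), (17, 4, 14, 40, 27), (24, 3, 17, 4, 29)}.
π_{C, D2} gives {(10, 29), (10, 3), (15, 31), (16, 14), (16, 31), (17, 27), (24, 29)}.

{(10, 29), (10, 3), (15, 31), (16, 14), (16, 31), (17, 27), (24, 29)}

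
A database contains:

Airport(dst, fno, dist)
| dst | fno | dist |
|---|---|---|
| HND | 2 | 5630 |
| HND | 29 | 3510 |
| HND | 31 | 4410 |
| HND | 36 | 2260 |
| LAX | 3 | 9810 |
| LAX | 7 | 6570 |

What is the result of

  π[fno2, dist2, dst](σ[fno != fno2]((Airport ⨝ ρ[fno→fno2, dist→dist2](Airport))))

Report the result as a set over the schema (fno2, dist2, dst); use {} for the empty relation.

ρ[fno→fno2, dist→dist2]: schema becomes (dst, fno2, dist2); tuples unchanged.
Natural join on dst: {(HND, 2, 5630, 2, 5630), (HND, 2, 5630, 29, 3510), (HND, 2, 5630, 31, 4410), (HND, 2, 5630, 36, 2260), (HND, 29, 3510, 2, 5630), (HND, 29, 3510, 29, 3510), (HND, 29, 3510, 31, 4410), (HND, 29, 3510, 36, 2260), (HND, 31, 4410, 2, 5630), (HND, 31, 4410, 29, 3510), (HND, 31, 4410, 31, 4410), (HND, 31, 4410, 36, 2260), (HND, 36, 2260, 2, 5630), (HND, 36, 2260, 29, 3510), (HND, 36, 2260, 31, 4410), (HND, 36, 2260, 36, 2260), (LAX, 3, 9810, 3, 9810), (LAX, 3, 9810, 7, 6570), (LAX, 7, 6570, 3, 9810), (LAX, 7, 6570, 7, 6570)}
Filtering on fno != fno2 leaves {(HND, 2, 5630, 29, 3510), (HND, 2, 5630, 31, 4410), (HND, 2, 5630, 36, 2260), (HND, 29, 3510, 2, 5630), (HND, 29, 3510, 31, 4410), (HND, 29, 3510, 36, 2260), (HND, 31, 4410, 2, 5630), (HND, 31, 4410, 29, 3510), (HND, 31, 4410, 36, 2260), (HND, 36, 2260, 2, 5630), (HND, 36, 2260, 29, 3510), (HND, 36, 2260, 31, 4410), (LAX, 3, 9810, 7, 6570), (LAX, 7, 6570, 3, 9810)}.
π[fno2, dist2, dst]: project onto (fno2, dist2, dst) (8 duplicate(s) eliminated) → {(2, 5630, HND), (29, 3510, HND), (3, 9810, LAX), (31, 4410, HND), (36, 2260, HND), (7, 6570, LAX)}

{(2, 5630, HND), (29, 3510, HND), (3, 9810, LAX), (31, 4410, HND), (36, 2260, HND), (7, 6570, LAX)}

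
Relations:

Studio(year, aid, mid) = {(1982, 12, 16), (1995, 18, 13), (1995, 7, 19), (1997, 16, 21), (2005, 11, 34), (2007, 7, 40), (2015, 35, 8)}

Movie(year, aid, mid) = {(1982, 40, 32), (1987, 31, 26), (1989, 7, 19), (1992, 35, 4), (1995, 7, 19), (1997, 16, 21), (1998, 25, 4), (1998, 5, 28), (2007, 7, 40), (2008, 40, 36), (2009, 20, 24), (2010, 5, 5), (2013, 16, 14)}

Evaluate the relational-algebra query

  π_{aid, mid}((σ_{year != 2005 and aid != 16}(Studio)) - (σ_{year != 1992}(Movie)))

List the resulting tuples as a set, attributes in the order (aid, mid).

{(12, 16), (18, 13), (35, 8)}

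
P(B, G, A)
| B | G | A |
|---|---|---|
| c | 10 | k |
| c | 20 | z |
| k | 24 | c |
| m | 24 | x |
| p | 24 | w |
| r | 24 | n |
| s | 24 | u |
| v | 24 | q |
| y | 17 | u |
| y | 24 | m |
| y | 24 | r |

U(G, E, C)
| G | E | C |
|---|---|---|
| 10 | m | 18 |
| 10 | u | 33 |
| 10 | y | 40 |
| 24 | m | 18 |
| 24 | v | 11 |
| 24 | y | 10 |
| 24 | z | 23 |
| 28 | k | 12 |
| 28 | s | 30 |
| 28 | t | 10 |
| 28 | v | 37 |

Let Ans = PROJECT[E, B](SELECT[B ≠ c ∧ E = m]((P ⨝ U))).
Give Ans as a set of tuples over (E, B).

{(m, k), (m, m), (m, p), (m, r), (m, s), (m, v), (m, y)}

Joining P and U on G yields {(c, 10, k, m, 18), (c, 10, k, u, 33), (c, 10, k, y, 40), (k, 24, c, m, 18), (k, 24, c, v, 11), (k, 24, c, y, 10), (k, 24, c, z, 23), (m, 24, x, m, 18), (m, 24, x, v, 11), (m, 24, x, y, 10), (m, 24, x, z, 23), (p, 24, w, m, 18), (p, 24, w, v, 11), (p, 24, w, y, 10), (p, 24, w, z, 23), (r, 24, n, m, 18), (r, 24, n, v, 11), (r, 24, n, y, 10), (r, 24, n, z, 23), (s, 24, u, m, 18), (s, 24, u, v, 11), (s, 24, u, y, 10), (s, 24, u, z, 23), (v, 24, q, m, 18), (v, 24, q, v, 11), (v, 24, q, y, 10), (v, 24, q, z, 23), (y, 24, m, m, 18), (y, 24, m, v, 11), (y, 24, m, y, 10), (y, 24, m, z, 23), (y, 24, r, m, 18), (y, 24, r, v, 11), (y, 24, r, y, 10), (y, 24, r, z, 23)}.
Selection B ≠ c ∧ E = m: {(k, 24, c, m, 18), (m, 24, x, m, 18), (p, 24, w, m, 18), (r, 24, n, m, 18), (s, 24, u, m, 18), (v, 24, q, m, 18), (y, 24, m, m, 18), (y, 24, r, m, 18)}
Projecting to E, B (1 duplicate(s) eliminated): {(m, k), (m, m), (m, p), (m, r), (m, s), (m, v), (m, y)}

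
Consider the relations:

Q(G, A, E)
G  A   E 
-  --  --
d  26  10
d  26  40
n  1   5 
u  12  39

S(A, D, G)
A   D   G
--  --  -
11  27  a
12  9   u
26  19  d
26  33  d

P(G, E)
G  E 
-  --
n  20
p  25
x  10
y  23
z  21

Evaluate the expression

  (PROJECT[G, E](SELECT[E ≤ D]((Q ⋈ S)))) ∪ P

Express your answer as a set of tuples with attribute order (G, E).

Joining Q and S on G, A yields {(d, 26, 10, 19), (d, 26, 10, 33), (d, 26, 40, 19), (d, 26, 40, 33), (u, 12, 39, 9)}.
Filtering on E ≤ D leaves {(d, 26, 10, 19), (d, 26, 10, 33)}.
π_{G, E} gives {(d, 10)} (1 duplicate(s) eliminated).
Set union of the two operands is {(d, 10), (n, 20), (p, 25), (x, 10), (y, 23), (z, 21)}.

{(d, 10), (n, 20), (p, 25), (x, 10), (y, 23), (z, 21)}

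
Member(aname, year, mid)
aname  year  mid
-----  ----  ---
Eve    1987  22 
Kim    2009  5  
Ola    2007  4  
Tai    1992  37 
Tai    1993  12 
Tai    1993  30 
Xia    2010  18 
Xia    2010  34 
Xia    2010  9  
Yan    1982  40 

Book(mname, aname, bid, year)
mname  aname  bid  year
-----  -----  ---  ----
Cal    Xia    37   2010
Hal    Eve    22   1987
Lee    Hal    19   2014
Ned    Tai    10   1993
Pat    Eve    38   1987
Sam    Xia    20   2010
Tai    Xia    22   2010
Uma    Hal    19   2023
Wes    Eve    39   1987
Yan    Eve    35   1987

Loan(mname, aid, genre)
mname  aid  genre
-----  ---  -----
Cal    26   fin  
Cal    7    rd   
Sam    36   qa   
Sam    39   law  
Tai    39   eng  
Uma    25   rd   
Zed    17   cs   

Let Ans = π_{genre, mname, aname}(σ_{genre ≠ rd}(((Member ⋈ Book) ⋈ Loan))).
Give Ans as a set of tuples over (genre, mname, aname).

{(eng, Tai, Xia), (fin, Cal, Xia), (law, Sam, Xia), (qa, Sam, Xia)}

Natural join on aname, year: {(Eve, 1987, 22, Hal, 22), (Eve, 1987, 22, Pat, 38), (Eve, 1987, 22, Wes, 39), (Eve, 1987, 22, Yan, 35), (Tai, 1993, 12, Ned, 10), (Tai, 1993, 30, Ned, 10), (Xia, 2010, 18, Cal, 37), (Xia, 2010, 18, Sam, 20), (Xia, 2010, 18, Tai, 22), (Xia, 2010, 34, Cal, 37), (Xia, 2010, 34, Sam, 20), (Xia, 2010, 34, Tai, 22), (Xia, 2010, 9, Cal, 37), (Xia, 2010, 9, Sam, 20), (Xia, 2010, 9, Tai, 22)}
Natural join on mname: {(Xia, 2010, 18, Cal, 37, 26, fin), (Xia, 2010, 18, Cal, 37, 7, rd), (Xia, 2010, 18, Sam, 20, 36, qa), (Xia, 2010, 18, Sam, 20, 39, law), (Xia, 2010, 18, Tai, 22, 39, eng), (Xia, 2010, 34, Cal, 37, 26, fin), (Xia, 2010, 34, Cal, 37, 7, rd), (Xia, 2010, 34, Sam, 20, 36, qa), (Xia, 2010, 34, Sam, 20, 39, law), (Xia, 2010, 34, Tai, 22, 39, eng), (Xia, 2010, 9, Cal, 37, 26, fin), (Xia, 2010, 9, Cal, 37, 7, rd), (Xia, 2010, 9, Sam, 20, 36, qa), (Xia, 2010, 9, Sam, 20, 39, law), (Xia, 2010, 9, Tai, 22, 39, eng)}
σ[genre ≠ rd]: keep tuples satisfying genre ≠ rd → {(Xia, 2010, 18, Cal, 37, 26, fin), (Xia, 2010, 18, Sam, 20, 36, qa), (Xia, 2010, 18, Sam, 20, 39, law), (Xia, 2010, 18, Tai, 22, 39, eng), (Xia, 2010, 34, Cal, 37, 26, fin), (Xia, 2010, 34, Sam, 20, 36, qa), (Xia, 2010, 34, Sam, 20, 39, law), (Xia, 2010, 34, Tai, 22, 39, eng), (Xia, 2010, 9, Cal, 37, 26, fin), (Xia, 2010, 9, Sam, 20, 36, qa), (Xia, 2010, 9, Sam, 20, 39, law), (Xia, 2010, 9, Tai, 22, 39, eng)}
π_{genre, mname, aname} gives {(eng, Tai, Xia), (fin, Cal, Xia), (law, Sam, Xia), (qa, Sam, Xia)} (8 duplicate(s) eliminated).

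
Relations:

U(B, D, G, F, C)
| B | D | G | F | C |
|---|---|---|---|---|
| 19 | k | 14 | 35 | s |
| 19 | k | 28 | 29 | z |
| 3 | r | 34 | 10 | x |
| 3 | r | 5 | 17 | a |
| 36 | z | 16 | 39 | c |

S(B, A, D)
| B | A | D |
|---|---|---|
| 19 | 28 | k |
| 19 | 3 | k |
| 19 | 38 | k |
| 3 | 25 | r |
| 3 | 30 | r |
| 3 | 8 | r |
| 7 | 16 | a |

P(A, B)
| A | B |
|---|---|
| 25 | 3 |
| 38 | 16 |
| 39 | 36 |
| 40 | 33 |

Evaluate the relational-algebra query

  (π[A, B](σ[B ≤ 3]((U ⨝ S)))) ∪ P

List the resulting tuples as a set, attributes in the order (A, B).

{(25, 3), (30, 3), (38, 16), (39, 36), (40, 33), (8, 3)}

Natural join on B, D: {(19, k, 14, 35, s, 28), (19, k, 14, 35, s, 3), (19, k, 14, 35, s, 38), (19, k, 28, 29, z, 28), (19, k, 28, 29, z, 3), (19, k, 28, 29, z, 38), (3, r, 34, 10, x, 25), (3, r, 34, 10, x, 30), (3, r, 34, 10, x, 8), (3, r, 5, 17, a, 25), (3, r, 5, 17, a, 30), (3, r, 5, 17, a, 8)}
Filtering on B ≤ 3 leaves {(3, r, 34, 10, x, 25), (3, r, 34, 10, x, 30), (3, r, 34, 10, x, 8), (3, r, 5, 17, a, 25), (3, r, 5, 17, a, 30), (3, r, 5, 17, a, 8)}.
π[A, B]: project onto (A, B) (3 duplicate(s) eliminated) → {(25, 3), (30, 3), (8, 3)}
Set union of the two operands is {(25, 3), (30, 3), (38, 16), (39, 36), (40, 33), (8, 3)}.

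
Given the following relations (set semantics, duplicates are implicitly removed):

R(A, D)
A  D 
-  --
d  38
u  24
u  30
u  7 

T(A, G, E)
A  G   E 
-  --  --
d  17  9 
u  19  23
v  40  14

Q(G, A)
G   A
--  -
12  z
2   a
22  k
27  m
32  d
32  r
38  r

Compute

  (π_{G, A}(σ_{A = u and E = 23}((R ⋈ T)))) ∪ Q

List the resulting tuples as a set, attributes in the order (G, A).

Joining R and T on A yields {(d, 38, 17, 9), (u, 24, 19, 23), (u, 30, 19, 23), (u, 7, 19, 23)}.
Filtering on A = u and E = 23 leaves {(u, 24, 19, 23), (u, 30, 19, 23), (u, 7, 19, 23)}.
Projecting to G, A (2 duplicate(s) eliminated): {(19, u)}
Set union of the two operands is {(12, z), (19, u), (2, a), (22, k), (27, m), (32, d), (32, r), (38, r)}.

{(12, z), (19, u), (2, a), (22, k), (27, m), (32, d), (32, r), (38, r)}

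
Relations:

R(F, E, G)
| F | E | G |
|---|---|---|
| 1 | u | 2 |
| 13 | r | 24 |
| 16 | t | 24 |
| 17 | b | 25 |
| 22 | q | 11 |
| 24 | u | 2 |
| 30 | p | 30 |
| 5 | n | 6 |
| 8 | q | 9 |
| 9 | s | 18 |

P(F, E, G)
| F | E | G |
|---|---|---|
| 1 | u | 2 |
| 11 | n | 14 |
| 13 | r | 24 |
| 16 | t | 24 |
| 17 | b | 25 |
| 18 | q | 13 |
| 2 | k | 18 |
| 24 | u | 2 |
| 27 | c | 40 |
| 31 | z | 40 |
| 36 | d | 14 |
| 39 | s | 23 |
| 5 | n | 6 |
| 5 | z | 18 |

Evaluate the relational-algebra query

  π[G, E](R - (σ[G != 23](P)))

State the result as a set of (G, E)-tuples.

σ[G != 23]: keep tuples satisfying G != 23 → {(1, u, 2), (11, n, 14), (13, r, 24), (16, t, 24), (17, b, 25), (18, q, 13), (2, k, 18), (24, u, 2), (27, c, 40), (31, z, 40), (36, d, 14), (5, n, 6), (5, z, 18)}
Difference: {(1, u, 2), (13, r, 24), (16, t, 24), (17, b, 25), (22, q, 11), (24, u, 2), (30, p, 30), (5, n, 6), (8, q, 9), (9, s, 18)} with {(1, u, 2), (11, n, 14), (13, r, 24), (16, t, 24), (17, b, 25), (18, q, 13), (2, k, 18), (24, u, 2), (27, c, 40), (31, z, 40), (36, d, 14), (5, n, 6), (5, z, 18)} → {(22, q, 11), (30, p, 30), (8, q, 9), (9, s, 18)}
π[G, E]: project onto (G, E) → {(11, q), (18, s), (30, p), (9, q)}

{(11, q), (18, s), (30, p), (9, q)}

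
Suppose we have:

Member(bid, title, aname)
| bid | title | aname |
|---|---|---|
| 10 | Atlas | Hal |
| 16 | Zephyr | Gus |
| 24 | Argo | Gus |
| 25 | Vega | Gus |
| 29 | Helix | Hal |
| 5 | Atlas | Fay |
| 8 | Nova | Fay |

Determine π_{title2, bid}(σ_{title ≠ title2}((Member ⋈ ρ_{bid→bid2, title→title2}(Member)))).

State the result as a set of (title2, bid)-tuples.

{(Argo, 16), (Argo, 25), (Atlas, 29), (Atlas, 8), (Helix, 10), (Nova, 5), (Vega, 16), (Vega, 24), (Zephyr, 24), (Zephyr, 25)}

ρ[bid→bid2, title→title2]: schema becomes (bid2, title2, aname); tuples unchanged.
Joining Member and ρ_{bid→bid2, title→title2}(Member) on aname yields {(10, Atlas, Hal, 10, Atlas), (10, Atlas, Hal, 29, Helix), (16, Zephyr, Gus, 16, Zephyr), (16, Zephyr, Gus, 24, Argo), (16, Zephyr, Gus, 25, Vega), (24, Argo, Gus, 16, Zephyr), (24, Argo, Gus, 24, Argo), (24, Argo, Gus, 25, Vega), (25, Vega, Gus, 16, Zephyr), (25, Vega, Gus, 24, Argo), (25, Vega, Gus, 25, Vega), (29, Helix, Hal, 10, Atlas), (29, Helix, Hal, 29, Helix), (5, Atlas, Fay, 5, Atlas), (5, Atlas, Fay, 8, Nova), (8, Nova, Fay, 5, Atlas), (8, Nova, Fay, 8, Nova)}.
Apply σ_{title ≠ title2}; surviving tuples: {(10, Atlas, Hal, 29, Helix), (16, Zephyr, Gus, 24, Argo), (16, Zephyr, Gus, 25, Vega), (24, Argo, Gus, 16, Zephyr), (24, Argo, Gus, 25, Vega), (25, Vega, Gus, 16, Zephyr), (25, Vega, Gus, 24, Argo), (29, Helix, Hal, 10, Atlas), (5, Atlas, Fay, 8, Nova), (8, Nova, Fay, 5, Atlas)}
Projecting to title2, bid: {(Argo, 16), (Argo, 25), (Atlas, 29), (Atlas, 8), (Helix, 10), (Nova, 5), (Vega, 16), (Vega, 24), (Zephyr, 24), (Zephyr, 25)}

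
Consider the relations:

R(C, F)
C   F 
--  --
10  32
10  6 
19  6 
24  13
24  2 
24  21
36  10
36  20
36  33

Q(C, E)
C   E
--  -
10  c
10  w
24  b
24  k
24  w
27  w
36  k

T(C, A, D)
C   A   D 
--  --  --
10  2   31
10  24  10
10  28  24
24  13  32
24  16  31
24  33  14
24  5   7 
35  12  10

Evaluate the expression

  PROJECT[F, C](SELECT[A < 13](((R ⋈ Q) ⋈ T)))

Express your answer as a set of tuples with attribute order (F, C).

{(13, 24), (2, 24), (21, 24), (32, 10), (6, 10)}

Joining R and Q on C yields {(10, 32, c), (10, 32, w), (10, 6, c), (10, 6, w), (24, 13, b), (24, 13, k), (24, 13, w), (24, 2, b), (24, 2, k), (24, 2, w), (24, 21, b), (24, 21, k), (24, 21, w), (36, 10, k), (36, 20, k), (36, 33, k)}.
Joining (R ⋈ Q) and T on C yields {(10, 32, c, 2, 31), (10, 32, c, 24, 10), (10, 32, c, 28, 24), (10, 32, w, 2, 31), (10, 32, w, 24, 10), (10, 32, w, 28, 24), (10, 6, c, 2, 31), (10, 6, c, 24, 10), (10, 6, c, 28, 24), (10, 6, w, 2, 31), (10, 6, w, 24, 10), (10, 6, w, 28, 24), (24, 13, b, 13, 32), (24, 13, b, 16, 31), (24, 13, b, 33, 14), (24, 13, b, 5, 7), (24, 13, k, 13, 32), (24, 13, k, 16, 31), (24, 13, k, 33, 14), (24, 13, k, 5, 7), (24, 13, w, 13, 32), (24, 13, w, 16, 31), (24, 13, w, 33, 14), (24, 13, w, 5, 7), (24, 2, b, 13, 32), (24, 2, b, 16, 31), (24, 2, b, 33, 14), (24, 2, b, 5, 7), (24, 2, k, 13, 32), (24, 2, k, 16, 31), (24, 2, k, 33, 14), (24, 2, k, 5, 7), (24, 2, w, 13, 32), (24, 2, w, 16, 31), (24, 2, w, 33, 14), (24, 2, w, 5, 7), (24, 21, b, 13, 32), (24, 21, b, 16, 31), (24, 21, b, 33, 14), (24, 21, b, 5, 7), (24, 21, k, 13, 32), (24, 21, k, 16, 31), (24, 21, k, 33, 14), (24, 21, k, 5, 7), (24, 21, w, 13, 32), (24, 21, w, 16, 31), (24, 21, w, 33, 14), (24, 21, w, 5, 7)}.
σ[A < 13]: keep tuples satisfying A < 13 → {(10, 32, c, 2, 31), (10, 32, w, 2, 31), (10, 6, c, 2, 31), (10, 6, w, 2, 31), (24, 13, b, 5, 7), (24, 13, k, 5, 7), (24, 13, w, 5, 7), (24, 2, b, 5, 7), (24, 2, k, 5, 7), (24, 2, w, 5, 7), (24, 21, b, 5, 7), (24, 21, k, 5, 7), (24, 21, w, 5, 7)}
π[F, C]: project onto (F, C) (8 duplicate(s) eliminated) → {(13, 24), (2, 24), (21, 24), (32, 10), (6, 10)}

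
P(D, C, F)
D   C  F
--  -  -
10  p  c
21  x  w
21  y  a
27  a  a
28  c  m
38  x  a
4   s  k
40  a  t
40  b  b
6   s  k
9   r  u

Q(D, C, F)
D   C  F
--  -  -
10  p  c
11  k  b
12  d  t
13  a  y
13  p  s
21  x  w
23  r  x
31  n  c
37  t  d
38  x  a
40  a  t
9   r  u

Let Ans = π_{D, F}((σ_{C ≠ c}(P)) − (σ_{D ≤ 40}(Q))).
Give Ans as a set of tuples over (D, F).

{(21, a), (27, a), (4, k), (40, b), (6, k)}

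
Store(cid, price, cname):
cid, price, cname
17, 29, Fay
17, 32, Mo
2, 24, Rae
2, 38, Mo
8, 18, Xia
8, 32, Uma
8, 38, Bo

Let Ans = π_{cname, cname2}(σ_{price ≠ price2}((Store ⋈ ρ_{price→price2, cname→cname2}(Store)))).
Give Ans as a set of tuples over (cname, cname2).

{(Bo, Uma), (Bo, Xia), (Fay, Mo), (Mo, Fay), (Mo, Rae), (Rae, Mo), (Uma, Bo), (Uma, Xia), (Xia, Bo), (Xia, Uma)}

ρ[price→price2, cname→cname2]: schema becomes (cid, price2, cname2); tuples unchanged.
Joining Store and ρ_{price→price2, cname→cname2}(Store) on cid yields {(17, 29, Fay, 29, Fay), (17, 29, Fay, 32, Mo), (17, 32, Mo, 29, Fay), (17, 32, Mo, 32, Mo), (2, 24, Rae, 24, Rae), (2, 24, Rae, 38, Mo), (2, 38, Mo, 24, Rae), (2, 38, Mo, 38, Mo), (8, 18, Xia, 18, Xia), (8, 18, Xia, 32, Uma), (8, 18, Xia, 38, Bo), (8, 32, Uma, 18, Xia), (8, 32, Uma, 32, Uma), (8, 32, Uma, 38, Bo), (8, 38, Bo, 18, Xia), (8, 38, Bo, 32, Uma), (8, 38, Bo, 38, Bo)}.
Selection price ≠ price2: {(17, 29, Fay, 32, Mo), (17, 32, Mo, 29, Fay), (2, 24, Rae, 38, Mo), (2, 38, Mo, 24, Rae), (8, 18, Xia, 32, Uma), (8, 18, Xia, 38, Bo), (8, 32, Uma, 18, Xia), (8, 32, Uma, 38, Bo), (8, 38, Bo, 18, Xia), (8, 38, Bo, 32, Uma)}
Keep only column(s) cname, cname2: {(Bo, Uma), (Bo, Xia), (Fay, Mo), (Mo, Fay), (Mo, Rae), (Rae, Mo), (Uma, Bo), (Uma, Xia), (Xia, Bo), (Xia, Uma)}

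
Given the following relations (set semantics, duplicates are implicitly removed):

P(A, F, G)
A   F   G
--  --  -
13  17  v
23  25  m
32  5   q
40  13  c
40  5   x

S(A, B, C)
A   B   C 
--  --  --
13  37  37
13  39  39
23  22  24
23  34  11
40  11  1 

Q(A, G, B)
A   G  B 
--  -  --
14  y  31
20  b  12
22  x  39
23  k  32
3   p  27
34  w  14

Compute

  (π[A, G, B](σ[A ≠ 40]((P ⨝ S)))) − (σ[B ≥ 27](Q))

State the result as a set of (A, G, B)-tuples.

P ⋈ S (natural join on A): {(13, 17, v, 37, 37), (13, 17, v, 39, 39), (23, 25, m, 22, 24), (23, 25, m, 34, 11), (40, 13, c, 11, 1), (40, 5, x, 11, 1)}
Filtering on A ≠ 40 leaves {(13, 17, v, 37, 37), (13, 17, v, 39, 39), (23, 25, m, 22, 24), (23, 25, m, 34, 11)}.
π[A, G, B]: project onto (A, G, B) → {(13, v, 37), (13, v, 39), (23, m, 22), (23, m, 34)}
Filtering on B ≥ 27 leaves {(14, y, 31), (22, x, 39), (23, k, 32), (3, p, 27)}.
Taking the difference: {(13, v, 37), (13, v, 39), (23, m, 22), (23, m, 34)}

{(13, v, 37), (13, v, 39), (23, m, 22), (23, m, 34)}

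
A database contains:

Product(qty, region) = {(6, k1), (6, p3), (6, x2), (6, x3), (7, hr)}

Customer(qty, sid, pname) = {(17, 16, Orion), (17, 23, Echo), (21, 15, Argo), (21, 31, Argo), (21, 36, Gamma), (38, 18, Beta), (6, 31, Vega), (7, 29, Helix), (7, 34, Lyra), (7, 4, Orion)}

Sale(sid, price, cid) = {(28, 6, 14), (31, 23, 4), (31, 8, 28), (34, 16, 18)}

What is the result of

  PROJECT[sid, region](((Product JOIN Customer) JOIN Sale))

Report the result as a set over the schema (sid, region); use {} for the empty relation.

{(31, k1), (31, p3), (31, x2), (31, x3), (34, hr)}

Product ⋈ Customer (natural join on qty): {(6, k1, 31, Vega), (6, p3, 31, Vega), (6, x2, 31, Vega), (6, x3, 31, Vega), (7, hr, 29, Helix), (7, hr, 34, Lyra), (7, hr, 4, Orion)}
(Product JOIN Customer) ⋈ Sale (natural join on sid): {(6, k1, 31, Vega, 23, 4), (6, k1, 31, Vega, 8, 28), (6, p3, 31, Vega, 23, 4), (6, p3, 31, Vega, 8, 28), (6, x2, 31, Vega, 23, 4), (6, x2, 31, Vega, 8, 28), (6, x3, 31, Vega, 23, 4), (6, x3, 31, Vega, 8, 28), (7, hr, 34, Lyra, 16, 18)}
Keep only column(s) sid, region (4 duplicate(s) eliminated): {(31, k1), (31, p3), (31, x2), (31, x3), (34, hr)}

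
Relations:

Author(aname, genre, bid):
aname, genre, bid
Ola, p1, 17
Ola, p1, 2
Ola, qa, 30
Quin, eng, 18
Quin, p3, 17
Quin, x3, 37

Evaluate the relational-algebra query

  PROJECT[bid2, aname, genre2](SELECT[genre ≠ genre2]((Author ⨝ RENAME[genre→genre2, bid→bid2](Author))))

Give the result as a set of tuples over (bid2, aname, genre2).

ρ[genre→genre2, bid→bid2]: schema becomes (aname, genre2, bid2); tuples unchanged.
Author ⋈ RENAME[genre→genre2, bid→bid2](Author) (natural join on aname): {(Ola, p1, 17, p1, 17), (Ola, p1, 17, p1, 2), (Ola, p1, 17, qa, 30), (Ola, p1, 2, p1, 17), (Ola, p1, 2, p1, 2), (Ola, p1, 2, qa, 30), (Ola, qa, 30, p1, 17), (Ola, qa, 30, p1, 2), (Ola, qa, 30, qa, 30), (Quin, eng, 18, eng, 18), (Quin, eng, 18, p3, 17), (Quin, eng, 18, x3, 37), (Quin, p3, 17, eng, 18), (Quin, p3, 17, p3, 17), (Quin, p3, 17, x3, 37), (Quin, x3, 37, eng, 18), (Quin, x3, 37, p3, 17), (Quin, x3, 37, x3, 37)}
σ[genre ≠ genre2]: keep tuples satisfying genre ≠ genre2 → {(Ola, p1, 17, qa, 30), (Ola, p1, 2, qa, 30), (Ola, qa, 30, p1, 17), (Ola, qa, 30, p1, 2), (Quin, eng, 18, p3, 17), (Quin, eng, 18, x3, 37), (Quin, p3, 17, eng, 18), (Quin, p3, 17, x3, 37), (Quin, x3, 37, eng, 18), (Quin, x3, 37, p3, 17)}
π[bid2, aname, genre2]: project onto (bid2, aname, genre2) (4 duplicate(s) eliminated) → {(17, Ola, p1), (17, Quin, p3), (18, Quin, eng), (2, Ola, p1), (30, Ola, qa), (37, Quin, x3)}

{(17, Ola, p1), (17, Quin, p3), (18, Quin, eng), (2, Ola, p1), (30, Ola, qa), (37, Quin, x3)}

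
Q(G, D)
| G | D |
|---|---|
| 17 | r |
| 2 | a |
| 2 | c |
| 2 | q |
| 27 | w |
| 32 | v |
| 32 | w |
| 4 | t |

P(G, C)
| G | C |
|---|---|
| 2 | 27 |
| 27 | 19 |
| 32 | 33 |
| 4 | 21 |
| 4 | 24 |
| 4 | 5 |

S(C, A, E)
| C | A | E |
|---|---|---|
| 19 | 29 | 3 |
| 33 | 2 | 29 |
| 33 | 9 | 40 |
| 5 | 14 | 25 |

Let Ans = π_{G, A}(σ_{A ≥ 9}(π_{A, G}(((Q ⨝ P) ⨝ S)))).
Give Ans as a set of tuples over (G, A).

{(27, 29), (32, 9), (4, 14)}

Joining Q and P on G yields {(2, a, 27), (2, c, 27), (2, q, 27), (27, w, 19), (32, v, 33), (32, w, 33), (4, t, 21), (4, t, 24), (4, t, 5)}.
Joining (Q ⨝ P) and S on C yields {(27, w, 19, 29, 3), (32, v, 33, 2, 29), (32, v, 33, 9, 40), (32, w, 33, 2, 29), (32, w, 33, 9, 40), (4, t, 5, 14, 25)}.
Keep only column(s) A, G (2 duplicate(s) eliminated): {(14, 4), (2, 32), (29, 27), (9, 32)}
Selection A ≥ 9: {(14, 4), (29, 27), (9, 32)}
Keep only column(s) G, A: {(27, 29), (32, 9), (4, 14)}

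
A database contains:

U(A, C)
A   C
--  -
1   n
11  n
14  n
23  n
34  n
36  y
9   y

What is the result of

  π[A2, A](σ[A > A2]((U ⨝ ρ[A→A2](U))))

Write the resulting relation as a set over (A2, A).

{(1, 11), (1, 14), (1, 23), (1, 34), (11, 14), (11, 23), (11, 34), (14, 23), (14, 34), (23, 34), (9, 36)}

ρ[A→A2]: schema becomes (A2, C); tuples unchanged.
Natural join on C: {(1, n, 1), (1, n, 11), (1, n, 14), (1, n, 23), (1, n, 34), (11, n, 1), (11, n, 11), (11, n, 14), (11, n, 23), (11, n, 34), (14, n, 1), (14, n, 11), (14, n, 14), (14, n, 23), (14, n, 34), (23, n, 1), (23, n, 11), (23, n, 14), (23, n, 23), (23, n, 34), (34, n, 1), (34, n, 11), (34, n, 14), (34, n, 23), (34, n, 34), (36, y, 36), (36, y, 9), (9, y, 36), (9, y, 9)}
Filtering on A > A2 leaves {(11, n, 1), (14, n, 1), (14, n, 11), (23, n, 1), (23, n, 11), (23, n, 14), (34, n, 1), (34, n, 11), (34, n, 14), (34, n, 23), (36, y, 9)}.
π[A2, A]: project onto (A2, A) → {(1, 11), (1, 14), (1, 23), (1, 34), (11, 14), (11, 23), (11, 34), (14, 23), (14, 34), (23, 34), (9, 36)}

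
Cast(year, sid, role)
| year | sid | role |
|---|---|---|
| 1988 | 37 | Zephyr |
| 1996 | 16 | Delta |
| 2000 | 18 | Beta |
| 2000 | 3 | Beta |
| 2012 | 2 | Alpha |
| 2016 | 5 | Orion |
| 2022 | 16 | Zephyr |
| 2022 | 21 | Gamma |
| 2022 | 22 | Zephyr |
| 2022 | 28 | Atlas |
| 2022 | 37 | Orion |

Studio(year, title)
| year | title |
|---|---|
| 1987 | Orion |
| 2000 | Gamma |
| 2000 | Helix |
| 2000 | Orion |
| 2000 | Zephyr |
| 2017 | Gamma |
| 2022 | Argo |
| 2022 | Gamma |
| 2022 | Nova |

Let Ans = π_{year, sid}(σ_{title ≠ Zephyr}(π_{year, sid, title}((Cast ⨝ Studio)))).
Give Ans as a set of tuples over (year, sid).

{(2000, 18), (2000, 3), (2022, 16), (2022, 21), (2022, 22), (2022, 28), (2022, 37)}

Cast ⋈ Studio (natural join on year): {(2000, 18, Beta, Gamma), (2000, 18, Beta, Helix), (2000, 18, Beta, Orion), (2000, 18, Beta, Zephyr), (2000, 3, Beta, Gamma), (2000, 3, Beta, Helix), (2000, 3, Beta, Orion), (2000, 3, Beta, Zephyr), (2022, 16, Zephyr, Argo), (2022, 16, Zephyr, Gamma), (2022, 16, Zephyr, Nova), (2022, 21, Gamma, Argo), (2022, 21, Gamma, Gamma), (2022, 21, Gamma, Nova), (2022, 22, Zephyr, Argo), (2022, 22, Zephyr, Gamma), (2022, 22, Zephyr, Nova), (2022, 28, Atlas, Argo), (2022, 28, Atlas, Gamma), (2022, 28, Atlas, Nova), (2022, 37, Orion, Argo), (2022, 37, Orion, Gamma), (2022, 37, Orion, Nova)}
π_{year, sid, title} gives {(2000, 18, Gamma), (2000, 18, Helix), (2000, 18, Orion), (2000, 18, Zephyr), (2000, 3, Gamma), (2000, 3, Helix), (2000, 3, Orion), (2000, 3, Zephyr), (2022, 16, Argo), (2022, 16, Gamma), (2022, 16, Nova), (2022, 21, Argo), (2022, 21, Gamma), (2022, 21, Nova), (2022, 22, Argo), (2022, 22, Gamma), (2022, 22, Nova), (2022, 28, Argo), (2022, 28, Gamma), (2022, 28, Nova), (2022, 37, Argo), (2022, 37, Gamma), (2022, 37, Nova)}.
σ[title ≠ Zephyr]: keep tuples satisfying title ≠ Zephyr → {(2000, 18, Gamma), (2000, 18, Helix), (2000, 18, Orion), (2000, 3, Gamma), (2000, 3, Helix), (2000, 3, Orion), (2022, 16, Argo), (2022, 16, Gamma), (2022, 16, Nova), (2022, 21, Argo), (2022, 21, Gamma), (2022, 21, Nova), (2022, 22, Argo), (2022, 22, Gamma), (2022, 22, Nova), (2022, 28, Argo), (2022, 28, Gamma), (2022, 28, Nova), (2022, 37, Argo), (2022, 37, Gamma), (2022, 37, Nova)}
π_{year, sid} gives {(2000, 18), (2000, 3), (2022, 16), (2022, 21), (2022, 22), (2022, 28), (2022, 37)} (14 duplicate(s) eliminated).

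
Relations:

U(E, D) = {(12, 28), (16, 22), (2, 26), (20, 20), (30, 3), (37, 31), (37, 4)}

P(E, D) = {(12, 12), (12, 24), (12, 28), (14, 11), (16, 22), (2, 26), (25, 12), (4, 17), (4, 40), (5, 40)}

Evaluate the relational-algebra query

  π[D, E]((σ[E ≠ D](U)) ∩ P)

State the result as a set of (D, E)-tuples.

{(22, 16), (26, 2), (28, 12)}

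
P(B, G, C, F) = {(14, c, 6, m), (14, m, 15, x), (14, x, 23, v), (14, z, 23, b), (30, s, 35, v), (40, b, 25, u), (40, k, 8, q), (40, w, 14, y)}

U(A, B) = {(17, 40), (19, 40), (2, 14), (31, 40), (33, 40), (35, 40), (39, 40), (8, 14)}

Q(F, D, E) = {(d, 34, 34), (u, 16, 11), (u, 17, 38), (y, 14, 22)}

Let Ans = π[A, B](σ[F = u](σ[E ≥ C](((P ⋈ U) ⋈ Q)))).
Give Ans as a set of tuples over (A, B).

{(17, 40), (19, 40), (31, 40), (33, 40), (35, 40), (39, 40)}

Joining P and U on B yields {(14, c, 6, m, 2), (14, c, 6, m, 8), (14, m, 15, x, 2), (14, m, 15, x, 8), (14, x, 23, v, 2), (14, x, 23, v, 8), (14, z, 23, b, 2), (14, z, 23, b, 8), (40, b, 25, u, 17), (40, b, 25, u, 19), (40, b, 25, u, 31), (40, b, 25, u, 33), (40, b, 25, u, 35), (40, b, 25, u, 39), (40, k, 8, q, 17), (40, k, 8, q, 19), (40, k, 8, q, 31), (40, k, 8, q, 33), (40, k, 8, q, 35), (40, k, 8, q, 39), (40, w, 14, y, 17), (40, w, 14, y, 19), (40, w, 14, y, 31), (40, w, 14, y, 33), (40, w, 14, y, 35), (40, w, 14, y, 39)}.
Joining (P ⋈ U) and Q on F yields {(40, b, 25, u, 17, 16, 11), (40, b, 25, u, 17, 17, 38), (40, b, 25, u, 19, 16, 11), (40, b, 25, u, 19, 17, 38), (40, b, 25, u, 31, 16, 11), (40, b, 25, u, 31, 17, 38), (40, b, 25, u, 33, 16, 11), (40, b, 25, u, 33, 17, 38), (40, b, 25, u, 35, 16, 11), (40, b, 25, u, 35, 17, 38), (40, b, 25, u, 39, 16, 11), (40, b, 25, u, 39, 17, 38), (40, w, 14, y, 17, 14, 22), (40, w, 14, y, 19, 14, 22), (40, w, 14, y, 31, 14, 22), (40, w, 14, y, 33, 14, 22), (40, w, 14, y, 35, 14, 22), (40, w, 14, y, 39, 14, 22)}.
σ[E ≥ C]: keep tuples satisfying E ≥ C → {(40, b, 25, u, 17, 17, 38), (40, b, 25, u, 19, 17, 38), (40, b, 25, u, 31, 17, 38), (40, b, 25, u, 33, 17, 38), (40, b, 25, u, 35, 17, 38), (40, b, 25, u, 39, 17, 38), (40, w, 14, y, 17, 14, 22), (40, w, 14, y, 19, 14, 22), (40, w, 14, y, 31, 14, 22), (40, w, 14, y, 33, 14, 22), (40, w, 14, y, 35, 14, 22), (40, w, 14, y, 39, 14, 22)}
σ[F = u]: keep tuples satisfying F = u → {(40, b, 25, u, 17, 17, 38), (40, b, 25, u, 19, 17, 38), (40, b, 25, u, 31, 17, 38), (40, b, 25, u, 33, 17, 38), (40, b, 25, u, 35, 17, 38), (40, b, 25, u, 39, 17, 38)}
π_{A, B} gives {(17, 40), (19, 40), (31, 40), (33, 40), (35, 40), (39, 40)}.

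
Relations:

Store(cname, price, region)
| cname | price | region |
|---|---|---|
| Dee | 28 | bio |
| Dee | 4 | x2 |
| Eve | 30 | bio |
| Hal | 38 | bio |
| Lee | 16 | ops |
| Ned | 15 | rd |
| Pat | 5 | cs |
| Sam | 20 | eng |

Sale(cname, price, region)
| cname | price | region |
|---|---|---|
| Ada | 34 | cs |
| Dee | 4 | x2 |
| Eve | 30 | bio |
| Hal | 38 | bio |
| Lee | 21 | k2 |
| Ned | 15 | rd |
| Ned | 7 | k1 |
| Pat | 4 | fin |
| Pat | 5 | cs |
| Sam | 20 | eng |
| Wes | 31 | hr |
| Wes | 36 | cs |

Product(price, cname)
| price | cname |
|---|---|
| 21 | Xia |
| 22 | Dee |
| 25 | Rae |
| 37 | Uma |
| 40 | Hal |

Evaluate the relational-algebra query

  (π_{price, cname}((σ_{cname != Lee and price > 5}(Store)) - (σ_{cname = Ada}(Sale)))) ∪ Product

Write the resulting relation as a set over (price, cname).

σ[cname != Lee and price > 5]: keep tuples satisfying cname != Lee and price > 5 → {(Dee, 28, bio), (Eve, 30, bio), (Hal, 38, bio), (Ned, 15, rd), (Sam, 20, eng)}
σ[cname = Ada]: keep tuples satisfying cname = Ada → {(Ada, 34, cs)}
Difference: {(Dee, 28, bio), (Eve, 30, bio), (Hal, 38, bio), (Ned, 15, rd), (Sam, 20, eng)} with {(Ada, 34, cs)} → {(Dee, 28, bio), (Eve, 30, bio), (Hal, 38, bio), (Ned, 15, rd), (Sam, 20, eng)}
Projecting to price, cname: {(15, Ned), (20, Sam), (28, Dee), (30, Eve), (38, Hal)}
Union: {(15, Ned), (20, Sam), (28, Dee), (30, Eve), (38, Hal)} with {(21, Xia), (22, Dee), (25, Rae), (37, Uma), (40, Hal)} → {(15, Ned), (20, Sam), (21, Xia), (22, Dee), (25, Rae), (28, Dee), (30, Eve), (37, Uma), (38, Hal), (40, Hal)}

{(15, Ned), (20, Sam), (21, Xia), (22, Dee), (25, Rae), (28, Dee), (30, Eve), (37, Uma), (38, Hal), (40, Hal)}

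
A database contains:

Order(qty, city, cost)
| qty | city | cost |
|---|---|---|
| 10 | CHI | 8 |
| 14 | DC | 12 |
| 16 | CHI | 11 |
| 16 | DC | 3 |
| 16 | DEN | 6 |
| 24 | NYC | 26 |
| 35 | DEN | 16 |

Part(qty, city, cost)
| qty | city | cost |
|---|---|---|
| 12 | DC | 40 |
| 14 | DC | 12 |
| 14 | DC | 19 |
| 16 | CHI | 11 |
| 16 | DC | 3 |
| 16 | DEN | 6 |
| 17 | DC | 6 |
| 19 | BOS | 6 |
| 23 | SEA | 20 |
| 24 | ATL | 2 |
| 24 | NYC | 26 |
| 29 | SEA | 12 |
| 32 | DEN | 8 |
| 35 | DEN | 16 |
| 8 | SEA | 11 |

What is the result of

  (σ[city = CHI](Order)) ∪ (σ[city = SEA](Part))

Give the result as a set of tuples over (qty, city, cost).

{(10, CHI, 8), (16, CHI, 11), (23, SEA, 20), (29, SEA, 12), (8, SEA, 11)}

Selection city = CHI: {(10, CHI, 8), (16, CHI, 11)}
Selection city = SEA: {(23, SEA, 20), (29, SEA, 12), (8, SEA, 11)}
Taking the union: {(10, CHI, 8), (16, CHI, 11), (23, SEA, 20), (29, SEA, 12), (8, SEA, 11)}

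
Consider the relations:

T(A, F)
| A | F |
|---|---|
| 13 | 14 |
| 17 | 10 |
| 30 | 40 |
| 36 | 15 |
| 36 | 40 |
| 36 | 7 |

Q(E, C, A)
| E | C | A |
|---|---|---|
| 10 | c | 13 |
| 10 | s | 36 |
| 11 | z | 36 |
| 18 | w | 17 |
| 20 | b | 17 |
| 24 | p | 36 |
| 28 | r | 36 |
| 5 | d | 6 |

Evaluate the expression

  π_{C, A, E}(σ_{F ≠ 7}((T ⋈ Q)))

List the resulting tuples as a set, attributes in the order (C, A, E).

{(b, 17, 20), (c, 13, 10), (p, 36, 24), (r, 36, 28), (s, 36, 10), (w, 17, 18), (z, 36, 11)}

Joining T and Q on A yields {(13, 14, 10, c), (17, 10, 18, w), (17, 10, 20, b), (36, 15, 10, s), (36, 15, 11, z), (36, 15, 24, p), (36, 15, 28, r), (36, 40, 10, s), (36, 40, 11, z), (36, 40, 24, p), (36, 40, 28, r), (36, 7, 10, s), (36, 7, 11, z), (36, 7, 24, p), (36, 7, 28, r)}.
Apply σ_{F ≠ 7}; surviving tuples: {(13, 14, 10, c), (17, 10, 18, w), (17, 10, 20, b), (36, 15, 10, s), (36, 15, 11, z), (36, 15, 24, p), (36, 15, 28, r), (36, 40, 10, s), (36, 40, 11, z), (36, 40, 24, p), (36, 40, 28, r)}
π[C, A, E]: project onto (C, A, E) (4 duplicate(s) eliminated) → {(b, 17, 20), (c, 13, 10), (p, 36, 24), (r, 36, 28), (s, 36, 10), (w, 17, 18), (z, 36, 11)}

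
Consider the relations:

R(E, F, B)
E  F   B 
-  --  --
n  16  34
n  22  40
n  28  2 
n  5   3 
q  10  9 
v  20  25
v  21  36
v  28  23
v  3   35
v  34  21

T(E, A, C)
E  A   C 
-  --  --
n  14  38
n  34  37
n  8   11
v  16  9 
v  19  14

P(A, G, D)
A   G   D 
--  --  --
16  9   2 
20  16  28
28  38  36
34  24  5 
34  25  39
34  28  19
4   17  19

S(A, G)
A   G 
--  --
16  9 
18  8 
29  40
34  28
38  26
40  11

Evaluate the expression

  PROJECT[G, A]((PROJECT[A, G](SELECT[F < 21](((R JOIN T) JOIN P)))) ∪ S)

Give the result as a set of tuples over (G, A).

Joining R and T on E yields {(n, 16, 34, 14, 38), (n, 16, 34, 34, 37), (n, 16, 34, 8, 11), (n, 22, 40, 14, 38), (n, 22, 40, 34, 37), (n, 22, 40, 8, 11), (n, 28, 2, 14, 38), (n, 28, 2, 34, 37), (n, 28, 2, 8, 11), (n, 5, 3, 14, 38), (n, 5, 3, 34, 37), (n, 5, 3, 8, 11), (v, 20, 25, 16, 9), (v, 20, 25, 19, 14), (v, 21, 36, 16, 9), (v, 21, 36, 19, 14), (v, 28, 23, 16, 9), (v, 28, 23, 19, 14), (v, 3, 35, 16, 9), (v, 3, 35, 19, 14), (v, 34, 21, 16, 9), (v, 34, 21, 19, 14)}.
Joining (R JOIN T) and P on A yields {(n, 16, 34, 34, 37, 24, 5), (n, 16, 34, 34, 37, 25, 39), (n, 16, 34, 34, 37, 28, 19), (n, 22, 40, 34, 37, 24, 5), (n, 22, 40, 34, 37, 25, 39), (n, 22, 40, 34, 37, 28, 19), (n, 28, 2, 34, 37, 24, 5), (n, 28, 2, 34, 37, 25, 39), (n, 28, 2, 34, 37, 28, 19), (n, 5, 3, 34, 37, 24, 5), (n, 5, 3, 34, 37, 25, 39), (n, 5, 3, 34, 37, 28, 19), (v, 20, 25, 16, 9, 9, 2), (v, 21, 36, 16, 9, 9, 2), (v, 28, 23, 16, 9, 9, 2), (v, 3, 35, 16, 9, 9, 2), (v, 34, 21, 16, 9, 9, 2)}.
Filtering on F < 21 leaves {(n, 16, 34, 34, 37, 24, 5), (n, 16, 34, 34, 37, 25, 39), (n, 16, 34, 34, 37, 28, 19), (n, 5, 3, 34, 37, 24, 5), (n, 5, 3, 34, 37, 25, 39), (n, 5, 3, 34, 37, 28, 19), (v, 20, 25, 16, 9, 9, 2), (v, 3, 35, 16, 9, 9, 2)}.
π_{A, G} gives {(16, 9), (34, 24), (34, 25), (34, 28)} (4 duplicate(s) eliminated).
Union: {(16, 9), (34, 24), (34, 25), (34, 28)} with {(16, 9), (18, 8), (29, 40), (34, 28), (38, 26), (40, 11)} → {(16, 9), (18, 8), (29, 40), (34, 24), (34, 25), (34, 28), (38, 26), (40, 11)}
π_{G, A} gives {(11, 40), (24, 34), (25, 34), (26, 38), (28, 34), (40, 29), (8, 18), (9, 16)}.

{(11, 40), (24, 34), (25, 34), (26, 38), (28, 34), (40, 29), (8, 18), (9, 16)}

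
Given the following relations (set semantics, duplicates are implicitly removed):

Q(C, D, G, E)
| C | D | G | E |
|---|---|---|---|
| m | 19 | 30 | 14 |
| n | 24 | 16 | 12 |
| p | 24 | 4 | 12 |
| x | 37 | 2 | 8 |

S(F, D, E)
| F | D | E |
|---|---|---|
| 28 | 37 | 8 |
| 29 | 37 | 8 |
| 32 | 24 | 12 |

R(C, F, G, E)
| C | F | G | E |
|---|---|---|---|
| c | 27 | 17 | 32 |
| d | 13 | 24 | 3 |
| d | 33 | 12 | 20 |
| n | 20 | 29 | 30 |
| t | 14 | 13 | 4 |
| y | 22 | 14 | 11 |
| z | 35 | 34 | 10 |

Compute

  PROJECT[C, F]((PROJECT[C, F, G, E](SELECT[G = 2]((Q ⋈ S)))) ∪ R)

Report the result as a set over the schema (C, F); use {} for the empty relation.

Q ⋈ S (natural join on D, E): {(n, 24, 16, 12, 32), (p, 24, 4, 12, 32), (x, 37, 2, 8, 28), (x, 37, 2, 8, 29)}
σ[G = 2]: keep tuples satisfying G = 2 → {(x, 37, 2, 8, 28), (x, 37, 2, 8, 29)}
π_{C, F, G, E} gives {(x, 28, 2, 8), (x, 29, 2, 8)}.
Union: {(x, 28, 2, 8), (x, 29, 2, 8)} with {(c, 27, 17, 32), (d, 13, 24, 3), (d, 33, 12, 20), (n, 20, 29, 30), (t, 14, 13, 4), (y, 22, 14, 11), (z, 35, 34, 10)} → {(c, 27, 17, 32), (d, 13, 24, 3), (d, 33, 12, 20), (n, 20, 29, 30), (t, 14, 13, 4), (x, 28, 2, 8), (x, 29, 2, 8), (y, 22, 14, 11), (z, 35, 34, 10)}
π_{C, F} gives {(c, 27), (d, 13), (d, 33), (n, 20), (t, 14), (x, 28), (x, 29), (y, 22), (z, 35)}.

{(c, 27), (d, 13), (d, 33), (n, 20), (t, 14), (x, 28), (x, 29), (y, 22), (z, 35)}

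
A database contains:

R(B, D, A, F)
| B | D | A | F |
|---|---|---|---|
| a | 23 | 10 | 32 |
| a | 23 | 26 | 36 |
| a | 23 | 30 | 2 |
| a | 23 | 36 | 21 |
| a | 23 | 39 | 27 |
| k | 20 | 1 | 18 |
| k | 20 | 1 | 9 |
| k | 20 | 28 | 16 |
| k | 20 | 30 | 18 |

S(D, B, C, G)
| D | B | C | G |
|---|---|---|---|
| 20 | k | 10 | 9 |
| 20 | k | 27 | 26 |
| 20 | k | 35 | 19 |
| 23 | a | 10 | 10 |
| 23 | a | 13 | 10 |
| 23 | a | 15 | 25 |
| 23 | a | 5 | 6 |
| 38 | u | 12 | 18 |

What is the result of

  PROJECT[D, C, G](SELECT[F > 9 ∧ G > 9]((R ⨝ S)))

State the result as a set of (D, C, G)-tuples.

{(20, 27, 26), (20, 35, 19), (23, 10, 10), (23, 13, 10), (23, 15, 25)}

Natural join on B, D: {(a, 23, 10, 32, 10, 10), (a, 23, 10, 32, 13, 10), (a, 23, 10, 32, 15, 25), (a, 23, 10, 32, 5, 6), (a, 23, 26, 36, 10, 10), (a, 23, 26, 36, 13, 10), (a, 23, 26, 36, 15, 25), (a, 23, 26, 36, 5, 6), (a, 23, 30, 2, 10, 10), (a, 23, 30, 2, 13, 10), (a, 23, 30, 2, 15, 25), (a, 23, 30, 2, 5, 6), (a, 23, 36, 21, 10, 10), (a, 23, 36, 21, 13, 10), (a, 23, 36, 21, 15, 25), (a, 23, 36, 21, 5, 6), (a, 23, 39, 27, 10, 10), (a, 23, 39, 27, 13, 10), (a, 23, 39, 27, 15, 25), (a, 23, 39, 27, 5, 6), (k, 20, 1, 18, 10, 9), (k, 20, 1, 18, 27, 26), (k, 20, 1, 18, 35, 19), (k, 20, 1, 9, 10, 9), (k, 20, 1, 9, 27, 26), (k, 20, 1, 9, 35, 19), (k, 20, 28, 16, 10, 9), (k, 20, 28, 16, 27, 26), (k, 20, 28, 16, 35, 19), (k, 20, 30, 18, 10, 9), (k, 20, 30, 18, 27, 26), (k, 20, 30, 18, 35, 19)}
Selection F > 9 ∧ G > 9: {(a, 23, 10, 32, 10, 10), (a, 23, 10, 32, 13, 10), (a, 23, 10, 32, 15, 25), (a, 23, 26, 36, 10, 10), (a, 23, 26, 36, 13, 10), (a, 23, 26, 36, 15, 25), (a, 23, 36, 21, 10, 10), (a, 23, 36, 21, 13, 10), (a, 23, 36, 21, 15, 25), (a, 23, 39, 27, 10, 10), (a, 23, 39, 27, 13, 10), (a, 23, 39, 27, 15, 25), (k, 20, 1, 18, 27, 26), (k, 20, 1, 18, 35, 19), (k, 20, 28, 16, 27, 26), (k, 20, 28, 16, 35, 19), (k, 20, 30, 18, 27, 26), (k, 20, 30, 18, 35, 19)}
π_{D, C, G} gives {(20, 27, 26), (20, 35, 19), (23, 10, 10), (23, 13, 10), (23, 15, 25)} (13 duplicate(s) eliminated).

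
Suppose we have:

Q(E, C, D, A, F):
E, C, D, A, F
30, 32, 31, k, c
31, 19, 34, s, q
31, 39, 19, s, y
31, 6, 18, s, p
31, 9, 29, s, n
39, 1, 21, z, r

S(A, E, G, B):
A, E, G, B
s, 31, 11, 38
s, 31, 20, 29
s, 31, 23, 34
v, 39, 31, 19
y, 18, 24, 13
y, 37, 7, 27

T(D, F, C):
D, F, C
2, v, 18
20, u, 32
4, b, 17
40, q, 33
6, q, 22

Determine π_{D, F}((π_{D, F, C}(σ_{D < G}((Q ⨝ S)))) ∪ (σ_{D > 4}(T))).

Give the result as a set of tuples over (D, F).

{(18, p), (19, y), (20, u), (40, q), (6, q)}

Q ⋈ S (natural join on E, A): {(31, 19, 34, s, q, 11, 38), (31, 19, 34, s, q, 20, 29), (31, 19, 34, s, q, 23, 34), (31, 39, 19, s, y, 11, 38), (31, 39, 19, s, y, 20, 29), (31, 39, 19, s, y, 23, 34), (31, 6, 18, s, p, 11, 38), (31, 6, 18, s, p, 20, 29), (31, 6, 18, s, p, 23, 34), (31, 9, 29, s, n, 11, 38), (31, 9, 29, s, n, 20, 29), (31, 9, 29, s, n, 23, 34)}
Filtering on D < G leaves {(31, 39, 19, s, y, 20, 29), (31, 39, 19, s, y, 23, 34), (31, 6, 18, s, p, 20, 29), (31, 6, 18, s, p, 23, 34)}.
π_{D, F, C} gives {(18, p, 6), (19, y, 39)} (2 duplicate(s) eliminated).
Filtering on D > 4 leaves {(20, u, 32), (40, q, 33), (6, q, 22)}.
Set union of the two operands is {(18, p, 6), (19, y, 39), (20, u, 32), (40, q, 33), (6, q, 22)}.
π_{D, F} gives {(18, p), (19, y), (20, u), (40, q), (6, q)}.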